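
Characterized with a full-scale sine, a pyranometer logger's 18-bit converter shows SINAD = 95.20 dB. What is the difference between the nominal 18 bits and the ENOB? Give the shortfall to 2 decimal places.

2.48 bits

ENOB = (SINAD − 1.76)/6.02 = (95.20 − 1.76)/6.02 = 15.5216 bits.
Lost resolution: 18 − 15.5216 = 2.4784 bits.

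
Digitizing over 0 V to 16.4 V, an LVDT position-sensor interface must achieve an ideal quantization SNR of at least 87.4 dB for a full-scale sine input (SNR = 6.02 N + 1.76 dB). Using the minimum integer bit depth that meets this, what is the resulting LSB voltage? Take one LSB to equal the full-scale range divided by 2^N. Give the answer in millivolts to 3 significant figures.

Full-scale range = 16.4 V.
N ≥ (87.4 − 1.76)/6.02 = 14.226 → N_min = 15.
LSB = 16.4 V / 2^15 = 0.500 mV.

0.500 mV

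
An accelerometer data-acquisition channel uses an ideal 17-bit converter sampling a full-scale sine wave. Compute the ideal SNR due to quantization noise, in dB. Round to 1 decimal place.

104.1 dB

Ideal quantization SNR: 6.02 × 17 + 1.76 dB = 104.1 dB.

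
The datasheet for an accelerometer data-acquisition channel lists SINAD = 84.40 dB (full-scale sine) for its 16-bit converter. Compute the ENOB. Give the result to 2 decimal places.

(84.40 − 1.76) / 6.02 = 82.64/6.02 = 13.7276 effective bits.

13.73 bits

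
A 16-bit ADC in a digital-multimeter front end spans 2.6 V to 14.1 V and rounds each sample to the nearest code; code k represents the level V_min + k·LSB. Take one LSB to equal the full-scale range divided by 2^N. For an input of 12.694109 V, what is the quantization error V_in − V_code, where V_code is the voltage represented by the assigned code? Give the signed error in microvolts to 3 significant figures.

The full-scale span is 14.1 − (2.6) = 11.5 V. LSB = 11.5 V / 2^16 ≈ 175.5 µV.
(12.694109 − (2.6)) / LSB = 10.094109 × 65536/11.5 = 57524.1328. Nearest integer: k = 57524.
V_code = V_min + k × range/2^16 = 2.6 + 57524 × 11.5/65536 = 12.694085693 V.
V_in − V_code = 12.694109 − (12.694085693) = +23.3 µV.

+23.3 µV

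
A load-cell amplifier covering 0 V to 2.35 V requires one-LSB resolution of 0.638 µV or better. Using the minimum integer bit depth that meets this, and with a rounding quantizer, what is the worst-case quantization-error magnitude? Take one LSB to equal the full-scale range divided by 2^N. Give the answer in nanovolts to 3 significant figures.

280 nV

V_FS = 2.35 V.
Levels needed ≥ 2.35/0.638 µV = 3.683e6. 2^22 = 4194304 suffices, so N_min = 22.
LSB = 2.35 V ÷ 2^22 = 2.35/4194304 V = 0.56028 µV.
Half an LSB is 280 nV.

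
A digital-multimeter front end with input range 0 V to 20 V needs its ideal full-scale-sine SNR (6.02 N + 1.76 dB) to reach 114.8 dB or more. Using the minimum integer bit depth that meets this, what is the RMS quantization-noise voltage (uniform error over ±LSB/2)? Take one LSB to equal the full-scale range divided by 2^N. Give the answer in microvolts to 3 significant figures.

11.0 µV

Range is 20 V.
Required N = ⌈(114.8 − 1.76)/6.02⌉ = ⌈18.777⌉ = 19.
LSB = 20 V / 2^19 = 38.147 µV.
V_rms = LSB/√12 = 11.0 µV.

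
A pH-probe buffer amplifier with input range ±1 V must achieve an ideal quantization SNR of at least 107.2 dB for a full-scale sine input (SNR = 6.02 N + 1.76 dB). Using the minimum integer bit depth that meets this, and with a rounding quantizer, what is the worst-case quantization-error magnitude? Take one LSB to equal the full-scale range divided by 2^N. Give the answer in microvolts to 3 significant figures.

3.81 µV

Span: 1 V − (-1 V) = 2 V.
N ≥ (107.2 − 1.76)/6.02 = 17.515 → N_min = 18.
One LSB is 2 V / 262144 = 7.6294 µV.
Half an LSB is 3.81 µV.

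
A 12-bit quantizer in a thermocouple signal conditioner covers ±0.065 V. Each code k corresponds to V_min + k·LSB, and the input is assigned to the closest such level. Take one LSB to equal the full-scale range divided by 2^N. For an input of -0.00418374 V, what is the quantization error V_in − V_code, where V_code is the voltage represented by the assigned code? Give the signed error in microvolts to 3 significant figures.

+5.71 µV

Full-scale range = 0.065 V − (-0.065 V) = 0.13 V. LSB = 0.13 V / 2^12 ≈ 31.74 µV.
(-0.00418374 − (-0.065)) / LSB = 0.06081626 × 4096/0.13 = 1916.1800. Nearest integer: k = 1916.
Reconstructed level: -0.065 + 1916 × 0.13/4096 V = -0.004189453125 V.
V_in − V_code = -0.00418374 − (-0.004189453125) = +5.71 µV.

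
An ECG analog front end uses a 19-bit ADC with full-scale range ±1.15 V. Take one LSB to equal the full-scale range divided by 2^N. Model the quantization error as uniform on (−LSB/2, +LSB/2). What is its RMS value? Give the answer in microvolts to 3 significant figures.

The full-scale span is 1.15 − (-1.15) = 2.3 V.
LSB = 2.3 V ÷ 2^19 = 2.3/524288 V = 4.3869 µV.
For a uniform distribution on [−LSB/2, +LSB/2], V_rms = LSB/√12 = 4.3869 µV/3.4641 = 1.27 µV.

1.27 µV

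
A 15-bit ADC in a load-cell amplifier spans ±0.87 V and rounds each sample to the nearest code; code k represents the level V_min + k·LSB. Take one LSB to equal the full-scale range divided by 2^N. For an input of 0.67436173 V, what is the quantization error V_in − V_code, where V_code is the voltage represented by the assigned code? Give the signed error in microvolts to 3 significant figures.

−15.7 µV

Span: 0.87 V − (-0.87 V) = 1.74 V. LSB = 1.74 V / 2^15 ≈ 53.10 µV.
(V_in − V_min)/LSB = (0.67436173 − (-0.87)) × 32768/1.74 = 29083.7041 → nearest code k = 29084.
V_code = V_min + k × range/2^15 = -0.87 + 29084 × 1.74/32768 = 0.67437744141 V.
Error = V_in − V_code = 0.67436173 − (0.67437744141) = −15.7 µV.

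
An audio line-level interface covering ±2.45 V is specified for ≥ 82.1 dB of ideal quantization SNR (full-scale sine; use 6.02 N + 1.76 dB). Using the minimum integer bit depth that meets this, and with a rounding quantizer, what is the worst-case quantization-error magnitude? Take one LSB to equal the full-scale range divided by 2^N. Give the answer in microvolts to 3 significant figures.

Range = 2.45 − (-2.45) = 4.9 V.
Required N = ⌈(82.1 − 1.76)/6.02⌉ = ⌈13.346⌉ = 14.
Step size = 4.9/16384 V = 299.07 µV.
Half an LSB is 150 µV.

150 µV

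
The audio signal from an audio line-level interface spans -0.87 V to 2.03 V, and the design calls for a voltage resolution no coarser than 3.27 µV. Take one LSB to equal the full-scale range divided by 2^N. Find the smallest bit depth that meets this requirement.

20 bits

Span: 2.03 V − (-0.87 V) = 2.9 V.
Required number of levels: 2.9/3.27 µV = 886850; smallest N with 2^N ≥ that is 20.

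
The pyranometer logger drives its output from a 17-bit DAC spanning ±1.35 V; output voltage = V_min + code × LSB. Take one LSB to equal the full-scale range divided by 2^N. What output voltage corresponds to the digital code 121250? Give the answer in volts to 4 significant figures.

Full-scale range = 1.35 V − (-1.35 V) = 2.7 V. LSB = 2.7 V / 2^17.
V_out = V_min + code × LSB = -1.35 V + 121250 × 2.7 V / 131072
      = -1.35 V + 2.49767 V = 1.14767 V.

1.148 V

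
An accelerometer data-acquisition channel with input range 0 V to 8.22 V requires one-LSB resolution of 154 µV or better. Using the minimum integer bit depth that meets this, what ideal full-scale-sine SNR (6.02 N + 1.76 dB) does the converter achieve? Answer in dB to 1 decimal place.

V_FS = 8.22 V.
Need 2^N ≥ 8.22 V / 154 µV = 53380 → N_min = 16.
6.02(16) + 1.76 = 98.08 dB.

98.1 dB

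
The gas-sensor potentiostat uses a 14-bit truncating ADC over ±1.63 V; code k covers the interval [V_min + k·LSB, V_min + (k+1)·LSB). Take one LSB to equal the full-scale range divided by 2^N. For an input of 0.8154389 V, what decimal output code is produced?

The full-scale span is 1.63 − (-1.63) = 3.26 V. LSB = 3.26 V / 2^14 ≈ 199.0 µV.
(V_in − V_min) × 2^14/range = (0.8154389 − (-1.63)) × 16384/3.26 = 12290.206.
Floor → code = 12290.

12290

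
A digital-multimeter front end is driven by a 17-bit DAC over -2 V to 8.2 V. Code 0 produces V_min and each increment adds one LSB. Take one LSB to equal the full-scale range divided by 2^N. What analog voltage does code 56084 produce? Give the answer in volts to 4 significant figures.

The full-scale span is 8.2 − (-2) = 10.2 V. LSB = 10.2 V / 2^17.
V_out = -2 + 56084 × (10.2/131072) V
      = -2 + 4.36445 = 2.36445 V.

2.364 V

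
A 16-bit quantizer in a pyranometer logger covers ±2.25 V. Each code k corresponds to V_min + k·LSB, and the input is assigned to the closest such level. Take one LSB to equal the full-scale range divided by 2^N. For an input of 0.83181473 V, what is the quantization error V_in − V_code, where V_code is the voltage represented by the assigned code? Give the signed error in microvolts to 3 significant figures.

+12.4 µV

The full-scale span is 2.25 − (-2.25) = 4.5 V. LSB = 4.5 V / 2^16 ≈ 68.66 µV.
(V_in − V_min)/LSB = (0.83181473 − (-2.25)) × 65536/4.5 = 44882.1800 → nearest code k = 44882.
V_code = -2.25 + (44882/65536) × 4.5 = 0.83180236816 V.
e = 0.83181473 − (0.83180236816) = +12.4 µV.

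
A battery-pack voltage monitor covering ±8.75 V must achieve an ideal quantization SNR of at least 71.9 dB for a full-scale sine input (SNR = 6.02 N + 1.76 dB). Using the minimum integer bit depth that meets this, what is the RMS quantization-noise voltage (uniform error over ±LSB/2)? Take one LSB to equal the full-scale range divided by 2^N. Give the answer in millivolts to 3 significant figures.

1.23 mV

The full-scale span is 8.75 − (-8.75) = 17.5 V.
N ≥ (71.9 − 1.76)/6.02 = 11.651 → N_min = 12.
Step size = 17.5/4096 V = 4.2725 mV.
RMS noise = LSB/√12 = 1.23 mV.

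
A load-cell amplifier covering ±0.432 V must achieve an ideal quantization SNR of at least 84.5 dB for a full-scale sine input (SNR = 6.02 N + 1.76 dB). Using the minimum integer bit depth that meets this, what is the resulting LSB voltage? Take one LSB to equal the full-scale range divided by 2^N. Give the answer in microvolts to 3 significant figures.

Range = 0.432 − (-0.432) = 0.864 V.
N ≥ (84.5 − 1.76)/6.02 = 13.744 → N_min = 14.
LSB = 0.864 V ÷ 2^14 = 0.864/16384 V = 52.7 µV.

52.7 µV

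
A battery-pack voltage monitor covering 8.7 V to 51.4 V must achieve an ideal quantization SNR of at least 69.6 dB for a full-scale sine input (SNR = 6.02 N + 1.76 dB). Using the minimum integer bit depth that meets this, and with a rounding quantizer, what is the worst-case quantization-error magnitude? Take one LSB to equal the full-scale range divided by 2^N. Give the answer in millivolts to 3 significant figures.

5.21 mV

Span: 51.4 V − (8.7 V) = 42.7 V.
6.02 N + 1.76 ≥ 69.6 gives N ≥ 11.269, so the minimum integer is 12.
One LSB is 42.7 V / 4096 = 10.425 mV.
Max error for round-to-nearest is LSB/2 = 5.21 mV.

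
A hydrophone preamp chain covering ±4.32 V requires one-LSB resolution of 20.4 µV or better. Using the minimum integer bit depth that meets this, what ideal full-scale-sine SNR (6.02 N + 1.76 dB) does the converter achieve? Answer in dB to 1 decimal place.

116.1 dB

Span: 4.32 V − (-4.32 V) = 8.64 V.
Required number of levels: 8.64/20.4 µV = 423530; smallest N with 2^N ≥ that is 19.
SNR = 6.02 × 19 + 1.76 = 116.14 dB.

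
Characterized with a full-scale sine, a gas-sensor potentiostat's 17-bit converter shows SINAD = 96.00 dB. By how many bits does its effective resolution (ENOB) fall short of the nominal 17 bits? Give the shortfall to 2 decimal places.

N_eff = (96.00 − 1.76)/6.02 = 15.6545 bits.
Shortfall = 17 − 15.6545 = 1.3455 bits.

1.35 bits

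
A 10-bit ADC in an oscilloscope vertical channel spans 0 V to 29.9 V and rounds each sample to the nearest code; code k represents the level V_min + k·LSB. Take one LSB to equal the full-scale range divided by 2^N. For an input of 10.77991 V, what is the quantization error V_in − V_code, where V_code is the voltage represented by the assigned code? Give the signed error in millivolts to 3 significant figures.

Range is 29.9 V. LSB = 29.9 V / 2^10 ≈ 29.20 mV.
(V_in − V_min)/LSB = (10.77991 − (0)) × 1024/29.9 = 369.1849 → nearest code k = 369.
V_code = V_min + k × range/2^10 = 0 + 369 × 29.9/1024 = 10.77451172 V.
e = 10.77991 − (10.77451172) = +5.40 mV.

+5.40 mV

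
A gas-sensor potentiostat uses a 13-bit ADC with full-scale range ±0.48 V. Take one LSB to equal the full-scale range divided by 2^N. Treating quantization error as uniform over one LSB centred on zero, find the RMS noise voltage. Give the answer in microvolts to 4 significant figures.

33.83 µV

The full-scale span is 0.48 − (-0.48) = 0.96 V.
One LSB is 0.96 V / 8192 = 117.188 µV.
For a uniform distribution on [−LSB/2, +LSB/2], V_rms = LSB/√12 = 117.188 µV/3.4641 = 33.83 µV.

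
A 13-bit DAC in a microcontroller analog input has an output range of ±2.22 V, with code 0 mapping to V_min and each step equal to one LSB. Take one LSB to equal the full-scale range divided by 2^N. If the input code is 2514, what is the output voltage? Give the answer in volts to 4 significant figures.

-0.8574 V

Range = 2.22 − (-2.22) = 4.44 V. LSB = 4.44 V / 2^13.
V_out = -2.22 + 2514 × (4.44/8192) V
      = -2.22 + 1.36257 = -0.857432 V.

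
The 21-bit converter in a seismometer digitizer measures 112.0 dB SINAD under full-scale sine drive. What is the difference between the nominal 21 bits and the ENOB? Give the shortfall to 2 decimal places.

2.69 bits

N_eff = (112.0 − 1.76)/6.02 = 18.3123 bits.
21 − 18.3123 = 2.69 bits below nominal.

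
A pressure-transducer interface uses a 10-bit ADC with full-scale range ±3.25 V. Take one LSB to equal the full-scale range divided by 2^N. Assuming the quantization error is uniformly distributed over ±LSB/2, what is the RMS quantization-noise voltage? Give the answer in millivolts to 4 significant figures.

1.832 mV

Span: 3.25 V − (-3.25 V) = 6.5 V.
One LSB is 6.5 V / 1024 = 6.34766 mV.
V_rms = LSB/√12 = 6.34766 mV / √12 = 1.832 mV.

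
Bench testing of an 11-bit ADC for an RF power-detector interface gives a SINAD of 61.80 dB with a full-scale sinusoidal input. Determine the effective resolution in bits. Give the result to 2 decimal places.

ENOB = (SINAD − 1.76) / 6.02 = (61.80 − 1.76) / 6.02 = 60.04 / 6.02 = 9.9734.

9.97 bits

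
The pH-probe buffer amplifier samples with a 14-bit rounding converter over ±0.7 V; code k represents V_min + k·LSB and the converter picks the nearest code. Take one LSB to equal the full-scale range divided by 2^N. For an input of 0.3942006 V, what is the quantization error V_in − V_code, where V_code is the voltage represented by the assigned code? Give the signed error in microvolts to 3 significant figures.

Range = 0.7 − (-0.7) = 1.4 V. LSB = 1.4 V / 2^14 ≈ 85.45 µV.
Position in LSBs: (0.3942006 − (-0.7)) × 16384/1.4 = 12805.2733; rounding gives k = 12805.
V_code = V_min + k × range/2^14 = -0.7 + 12805 × 1.4/16384 = 0.39417724609 V.
Error = V_in − V_code = 0.3942006 − (0.39417724609) = +23.4 µV.

+23.4 µV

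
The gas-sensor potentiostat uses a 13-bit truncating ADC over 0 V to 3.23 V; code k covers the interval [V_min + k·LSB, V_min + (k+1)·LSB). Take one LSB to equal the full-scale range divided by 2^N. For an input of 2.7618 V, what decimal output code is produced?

Span = 3.23 V. LSB = 3.23 V / 2^13 ≈ 394.3 µV.
V_in − V_min = 2.7618 − (0) = 2.7618 V.
Divide by LSB: 2.7618 × 8192/3.23 = 7004.5404.
Truncating gives code 7004.

7004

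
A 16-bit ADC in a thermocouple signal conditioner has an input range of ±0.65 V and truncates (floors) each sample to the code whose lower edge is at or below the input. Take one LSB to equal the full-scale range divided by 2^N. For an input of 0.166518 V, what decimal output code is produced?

Span: 0.65 V − (-0.65 V) = 1.3 V. LSB = 1.3 V / 2^16 ≈ 19.84 µV.
code = ⌊(V_in − V_min)/LSB⌋ = ⌊(V_in − V_min) × 2^16 / range⌋
     = ⌊(0.166518 − (-0.65)) × 65536 / 1.3⌋ = ⌊0.816518 × 65536/1.3⌋
     = ⌊41162.557⌋ = 41162.

41162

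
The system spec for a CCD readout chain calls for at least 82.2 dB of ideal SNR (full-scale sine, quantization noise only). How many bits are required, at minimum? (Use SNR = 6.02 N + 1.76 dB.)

Solving 6.02 N ≥ 82.2 − 1.76: N ≥ 13.362. Round up → N = 14.

14 bits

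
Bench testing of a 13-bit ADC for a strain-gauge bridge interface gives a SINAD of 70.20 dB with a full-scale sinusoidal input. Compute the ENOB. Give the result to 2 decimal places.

11.37 bits

Inverting SNR = 6.02 N + 1.76: N_eff = (70.20 − 1.76)/6.02 = 11.3688.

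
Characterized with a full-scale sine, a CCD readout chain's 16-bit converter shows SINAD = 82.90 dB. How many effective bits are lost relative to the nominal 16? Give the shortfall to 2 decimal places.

Effective bits = (82.90 − 1.76)/6.02 = 13.4784.
Shortfall = 16 − 13.4784 = 2.5216 bits.

2.52 bits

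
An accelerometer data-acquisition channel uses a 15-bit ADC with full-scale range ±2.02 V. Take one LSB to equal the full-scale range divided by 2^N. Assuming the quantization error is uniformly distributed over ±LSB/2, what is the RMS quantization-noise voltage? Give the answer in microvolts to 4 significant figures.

35.59 µV

The full-scale span is 2.02 − (-2.02) = 4.04 V.
LSB = 4.04 V ÷ 2^15 = 4.04/32768 V = 123.291 µV.
σ_q = LSB/√12 = 123.291 µV/3.4641 = 35.59 µV.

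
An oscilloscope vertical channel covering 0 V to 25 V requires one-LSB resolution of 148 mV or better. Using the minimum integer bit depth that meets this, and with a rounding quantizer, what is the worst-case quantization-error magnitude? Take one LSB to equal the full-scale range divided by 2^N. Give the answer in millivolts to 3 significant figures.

48.8 mV

Span = 25 V.
Need 2^N ≥ 25 V / 148 mV = 168.9 → N_min = 8.
LSB = 25 V / 2^8 = 97.656 mV.
Max error for round-to-nearest is LSB/2 = 48.8 mV.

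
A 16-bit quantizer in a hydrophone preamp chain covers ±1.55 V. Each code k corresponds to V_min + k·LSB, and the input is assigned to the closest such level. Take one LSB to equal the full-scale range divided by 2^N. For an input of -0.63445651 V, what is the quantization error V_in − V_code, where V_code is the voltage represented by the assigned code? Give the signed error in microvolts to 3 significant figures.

+8.52 µV

Span: 1.55 V − (-1.55 V) = 3.1 V. LSB = 3.1 V / 2^16 ≈ 47.30 µV.
(V_in − V_min)/LSB = (-0.63445651 − (-1.55)) × 65536/3.1 = 19355.1801 → nearest code k = 19355.
V_code = V_min + k × range/2^16 = -1.55 + 19355 × 3.1/65536 = -0.63446502686 V.
Error = V_in − V_code = -0.63445651 − (-0.63446502686) = +8.52 µV.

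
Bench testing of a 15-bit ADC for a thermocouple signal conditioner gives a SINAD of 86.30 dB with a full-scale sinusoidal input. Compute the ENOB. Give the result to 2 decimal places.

14.04 bits

ENOB = (SINAD − 1.76) / 6.02 = (86.30 − 1.76) / 6.02 = 84.54 / 6.02 = 14.0432.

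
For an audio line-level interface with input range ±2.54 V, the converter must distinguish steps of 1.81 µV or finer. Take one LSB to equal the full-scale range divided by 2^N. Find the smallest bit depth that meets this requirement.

Full-scale range = 2.54 V − (-2.54 V) = 5.08 V.
Required number of levels: 5.08/1.81 µV = 2.8066e6; smallest N with 2^N ≥ that is 22.

22 bits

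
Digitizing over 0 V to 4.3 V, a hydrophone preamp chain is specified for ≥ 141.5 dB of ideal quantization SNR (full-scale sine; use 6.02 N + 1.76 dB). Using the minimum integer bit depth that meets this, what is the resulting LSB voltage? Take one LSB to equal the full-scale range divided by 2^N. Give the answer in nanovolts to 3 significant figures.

256 nV

Span = 4.3 V.
Solving 6.02 N ≥ 141.5 − 1.76: N ≥ 23.213. Round up → N = 24.
Step size = 4.3/16777216 V = 256 nV.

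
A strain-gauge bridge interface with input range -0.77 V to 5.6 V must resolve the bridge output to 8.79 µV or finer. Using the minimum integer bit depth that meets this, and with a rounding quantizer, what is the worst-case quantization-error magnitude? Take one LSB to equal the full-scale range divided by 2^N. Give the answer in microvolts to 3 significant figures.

3.04 µV

Range = 5.6 − (-0.77) = 6.37 V.
6.37 V / 8.79 µV = 724700. Since 2^19 = 524288 and 2^20 = 1048576, N = 20.
Step size = 6.37/1048576 V = 6.0749 µV.
|e|_max = LSB/2 = 3.04 µV.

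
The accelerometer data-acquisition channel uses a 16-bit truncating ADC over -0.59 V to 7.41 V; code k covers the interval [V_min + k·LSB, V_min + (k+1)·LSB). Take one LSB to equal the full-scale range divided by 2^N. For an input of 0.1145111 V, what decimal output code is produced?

5771

Span: 7.41 V − (-0.59 V) = 8 V. LSB = 8 V / 2^16 ≈ 122.1 µV.
code = ⌊(V_in − V_min)/LSB⌋ = ⌊(V_in − V_min) × 2^16 / range⌋
     = ⌊(0.1145111 − (-0.59)) × 65536 / 8⌋ = ⌊0.7045111 × 65536/8⌋
     = ⌊5771.355⌋ = 5771.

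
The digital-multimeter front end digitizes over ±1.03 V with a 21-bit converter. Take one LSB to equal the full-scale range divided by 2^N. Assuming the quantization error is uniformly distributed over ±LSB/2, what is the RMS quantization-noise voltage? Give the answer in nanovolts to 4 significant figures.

283.6 nV

Span: 1.03 V − (-1.03 V) = 2.06 V.
LSB = 2.06 V / 2^21 = 0.982285 µV.
RMS of a uniform error over width LSB is LSB/√12 = 283.6 nV.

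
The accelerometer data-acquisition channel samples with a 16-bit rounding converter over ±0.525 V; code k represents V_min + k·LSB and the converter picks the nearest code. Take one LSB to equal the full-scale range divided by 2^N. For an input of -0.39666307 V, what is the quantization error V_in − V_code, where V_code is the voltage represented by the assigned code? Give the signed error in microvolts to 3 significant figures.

The full-scale span is 0.525 − (-0.525) = 1.05 V. LSB = 1.05 V / 2^16 ≈ 16.02 µV.
(V_in − V_min)/LSB = (-0.39666307 − (-0.525)) × 65536/1.05 = 8010.1800 → nearest code k = 8010.
V_code = -0.525 + (8010/65536) × 1.05 = -0.39666595459 V.
V_in − V_code = -0.39666307 − (-0.39666595459) = +2.88 µV.

+2.88 µV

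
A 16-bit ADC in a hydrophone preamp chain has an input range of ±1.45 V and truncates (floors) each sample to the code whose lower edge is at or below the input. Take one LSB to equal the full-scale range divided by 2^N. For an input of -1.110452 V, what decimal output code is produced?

Span: 1.45 V − (-1.45 V) = 2.9 V. LSB = 2.9 V / 2^16 ≈ 44.25 µV.
code = ⌊(V_in − V_min)/LSB⌋ = ⌊(V_in − V_min) × 2^16 / range⌋
     = ⌊(-1.110452 − (-1.45)) × 65536 / 2.9⌋ = ⌊0.339548 × 65536/2.9⌋
     = ⌊7673.316⌋ = 7673.

7673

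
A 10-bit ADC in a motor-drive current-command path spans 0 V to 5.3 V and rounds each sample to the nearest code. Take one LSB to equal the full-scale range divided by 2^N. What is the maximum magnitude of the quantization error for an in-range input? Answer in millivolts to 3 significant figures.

Range is 5.3 V.
One LSB is 5.3 V / 1024 = 5.1758 mV.
Worst-case error for round-to-nearest is half an LSB: 2.59 mV.

2.59 mV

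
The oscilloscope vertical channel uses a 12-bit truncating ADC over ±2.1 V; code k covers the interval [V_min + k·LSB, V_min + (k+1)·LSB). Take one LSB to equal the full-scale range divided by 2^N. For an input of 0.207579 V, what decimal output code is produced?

2250

Span: 2.1 V − (-2.1 V) = 4.2 V. LSB = 4.2 V / 2^12 ≈ 1.025 mV.
V_in − V_min = 0.207579 − (-2.1) = 2.307579 V.
Divide by LSB: 2.307579 × 4096/4.2 = 2250.4389.
Truncating gives code 2250.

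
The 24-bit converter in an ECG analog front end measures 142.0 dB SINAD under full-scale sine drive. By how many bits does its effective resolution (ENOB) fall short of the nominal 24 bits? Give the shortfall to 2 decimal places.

N_eff = (142.0 − 1.76)/6.02 = 23.2957 bits.
Shortfall = 24 − 23.2957 = 0.7043 bits.

0.70 bits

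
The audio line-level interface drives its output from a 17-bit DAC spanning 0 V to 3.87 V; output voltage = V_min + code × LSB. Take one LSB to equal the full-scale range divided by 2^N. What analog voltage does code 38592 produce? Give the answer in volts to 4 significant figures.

Span = 3.87 V. LSB = 3.87 V / 2^17.
Output = V_min + (38592/131072) × range = 0 + 0.294434 × 3.87 V
      = 0 V + 1.13946 V = 1.13946 V.

1.139 V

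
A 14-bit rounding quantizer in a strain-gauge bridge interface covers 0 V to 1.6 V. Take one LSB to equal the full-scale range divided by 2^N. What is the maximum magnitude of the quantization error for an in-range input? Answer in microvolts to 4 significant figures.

Range is 1.6 V.
LSB = 1.6 V / 2^14 = 97.6563 µV.
Worst-case error for round-to-nearest is half an LSB: 48.83 µV.

48.83 µV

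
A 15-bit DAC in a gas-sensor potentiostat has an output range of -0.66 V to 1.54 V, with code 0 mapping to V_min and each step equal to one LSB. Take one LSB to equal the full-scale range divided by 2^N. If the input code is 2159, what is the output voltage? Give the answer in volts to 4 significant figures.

Span: 1.54 V − (-0.66 V) = 2.2 V. LSB = 2.2 V / 2^15.
V_out = -0.66 + 2159 × (2.2/32768) V
      = -0.66 V + 0.144952 V = -0.515048 V.

-0.5150 V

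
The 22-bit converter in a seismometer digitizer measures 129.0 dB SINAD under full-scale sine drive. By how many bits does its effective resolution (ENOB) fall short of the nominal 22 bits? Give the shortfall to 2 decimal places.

0.86 bits

Effective bits = (129.0 − 1.76)/6.02 = 21.1362.
Lost resolution: 22 − 21.1362 = 0.8638 bits.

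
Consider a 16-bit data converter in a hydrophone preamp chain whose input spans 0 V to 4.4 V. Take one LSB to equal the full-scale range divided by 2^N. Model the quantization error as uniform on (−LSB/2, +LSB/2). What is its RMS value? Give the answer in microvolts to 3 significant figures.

19.4 µV

V_FS = 4.4 V.
LSB = 4.4 V / 2^16 = 67.139 µV.
For a uniform distribution on [−LSB/2, +LSB/2], V_rms = LSB/√12 = 67.139 µV/3.4641 = 19.4 µV.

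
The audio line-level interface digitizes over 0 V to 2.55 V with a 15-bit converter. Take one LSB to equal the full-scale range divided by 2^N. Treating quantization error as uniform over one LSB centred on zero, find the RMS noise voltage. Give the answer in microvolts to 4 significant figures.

22.46 µV

Span = 2.55 V.
LSB = 2.55 V ÷ 2^15 = 2.55/32768 V = 77.8198 µV.
σ_q = LSB/√12 = 77.8198 µV/3.4641 = 22.46 µV.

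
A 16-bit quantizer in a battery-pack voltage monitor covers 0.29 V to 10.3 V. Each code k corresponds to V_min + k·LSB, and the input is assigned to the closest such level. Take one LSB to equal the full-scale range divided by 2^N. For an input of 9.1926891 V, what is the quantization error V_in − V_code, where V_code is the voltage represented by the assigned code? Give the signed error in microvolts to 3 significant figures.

+57.6 µV

The full-scale span is 10.3 − (0.29) = 10.01 V. LSB = 10.01 V / 2^16 ≈ 152.7 µV.
Position in LSBs: (9.1926891 − (0.29)) × 65536/10.01 = 58286.3769; rounding gives k = 58286.
V_code = V_min + k × range/2^16 = 0.29 + 58286 × 10.01/65536 = 9.1926315308 V.
Error = V_in − V_code = 9.1926891 − (9.1926315308) = +57.6 µV.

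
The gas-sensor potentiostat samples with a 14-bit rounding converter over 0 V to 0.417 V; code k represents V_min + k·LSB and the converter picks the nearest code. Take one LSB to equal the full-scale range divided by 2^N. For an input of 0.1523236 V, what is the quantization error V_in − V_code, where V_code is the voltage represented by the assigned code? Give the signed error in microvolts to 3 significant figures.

−4.59 µV

Full-scale range = 0.417 V. LSB = 0.417 V / 2^14 ≈ 25.45 µV.
Position in LSBs: (0.1523236 − (0)) × 16384/0.417 = 5984.8198; rounding gives k = 5985.
V_code = V_min + k × range/2^14 = 0 + 5985 × 0.417/16384 = 0.15232818604 V.
Error = V_in − V_code = 0.1523236 − (0.15232818604) = −4.59 µV.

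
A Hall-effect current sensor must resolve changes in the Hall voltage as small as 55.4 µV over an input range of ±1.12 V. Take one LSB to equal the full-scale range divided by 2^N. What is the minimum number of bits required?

The full-scale span is 1.12 − (-1.12) = 2.24 V.
Required number of levels: 2.24/55.4 µV = 40433; smallest N with 2^N ≥ that is 16.

16 bits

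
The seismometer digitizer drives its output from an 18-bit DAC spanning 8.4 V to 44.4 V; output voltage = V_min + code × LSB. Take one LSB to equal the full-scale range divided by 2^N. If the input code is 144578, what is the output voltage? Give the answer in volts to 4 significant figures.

28.25 V

Span: 44.4 V − (8.4 V) = 36 V. LSB = 36 V / 2^18.
V_out = V_min + code × LSB = 8.4 V + 144578 × 36 V / 262144
      = 8.4 + 19.8548 = 28.2548 V.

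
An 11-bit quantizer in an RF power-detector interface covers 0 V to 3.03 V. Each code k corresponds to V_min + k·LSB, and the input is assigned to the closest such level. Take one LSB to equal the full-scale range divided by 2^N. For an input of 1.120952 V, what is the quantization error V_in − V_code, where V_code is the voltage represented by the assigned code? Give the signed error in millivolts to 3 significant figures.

Range is 3.03 V. LSB = 3.03 V / 2^11 ≈ 1.479 mV.
(1.120952 − (0)) / LSB = 1.120952 × 2048/3.03 = 757.6600. Nearest integer: k = 758.
Reconstructed level: 0 + 758 × 3.03/2048 V = 1.121455078 V.
V_in − V_code = 1.120952 − (1.121455078) = −0.503 mV.

−0.503 mV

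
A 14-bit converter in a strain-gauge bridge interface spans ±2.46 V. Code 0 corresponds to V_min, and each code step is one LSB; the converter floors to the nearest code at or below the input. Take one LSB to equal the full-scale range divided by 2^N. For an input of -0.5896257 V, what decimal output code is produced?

Range = 2.46 − (-2.46) = 4.92 V. LSB = 4.92 V / 2^14 ≈ 300.3 µV.
V_in − V_min = -0.5896257 − (-2.46) = 1.8703743 V.
Divide by LSB: 1.8703743 × 16384/4.92 = 6228.4985.
Truncating gives code 6228.

6228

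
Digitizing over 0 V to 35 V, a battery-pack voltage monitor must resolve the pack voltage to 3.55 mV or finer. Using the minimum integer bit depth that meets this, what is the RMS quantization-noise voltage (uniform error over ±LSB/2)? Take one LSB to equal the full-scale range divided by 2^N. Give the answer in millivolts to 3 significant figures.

0.617 mV

Range is 35 V.
35 V / 3.55 mV = 9859. Since 2^13 = 8192 and 2^14 = 16384, N = 14.
Step size = 35/16384 V = 2.1362 mV.
σ_q = LSB/√12 = 2.1362 mV/3.4641 = 0.617 mV.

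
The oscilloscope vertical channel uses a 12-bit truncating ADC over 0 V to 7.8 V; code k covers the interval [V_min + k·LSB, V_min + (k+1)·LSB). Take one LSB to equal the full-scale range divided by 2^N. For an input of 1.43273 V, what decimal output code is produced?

752

V_FS = 7.8 V. LSB = 7.8 V / 2^12 ≈ 1.904 mV.
(V_in − V_min) × 2^12/range = (1.43273 − (0)) × 4096/7.8 = 752.367.
Floor → code = 752.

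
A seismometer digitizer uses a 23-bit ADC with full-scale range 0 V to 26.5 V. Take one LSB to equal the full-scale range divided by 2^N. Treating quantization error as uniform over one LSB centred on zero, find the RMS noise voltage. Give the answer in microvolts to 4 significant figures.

Full-scale range = 26.5 V.
One LSB is 26.5 V / 8388608 = 3.15905 µV.
For a uniform distribution on [−LSB/2, +LSB/2], V_rms = LSB/√12 = 3.15905 µV/3.4641 = 0.9119 µV.

0.9119 µV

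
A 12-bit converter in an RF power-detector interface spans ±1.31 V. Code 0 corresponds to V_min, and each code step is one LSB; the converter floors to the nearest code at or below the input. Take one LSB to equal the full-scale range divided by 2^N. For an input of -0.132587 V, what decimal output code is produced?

1840

The full-scale span is 1.31 − (-1.31) = 2.62 V. LSB = 2.62 V / 2^12 ≈ 0.6396 mV.
V_in − V_min = -0.132587 − (-1.31) = 1.177413 V.
Divide by LSB: 1.177413 × 4096/2.62 = 1840.7189.
Truncating gives code 1840.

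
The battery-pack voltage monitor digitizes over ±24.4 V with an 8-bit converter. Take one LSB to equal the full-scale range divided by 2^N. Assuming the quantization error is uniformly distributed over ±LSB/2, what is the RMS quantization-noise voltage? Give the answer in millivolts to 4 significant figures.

55.03 mV

Span: 24.4 V − (-24.4 V) = 48.8 V.
One LSB is 48.8 V / 256 = 190.625 mV.
σ_q = LSB/√12 = 190.625 mV/3.4641 = 55.03 mV.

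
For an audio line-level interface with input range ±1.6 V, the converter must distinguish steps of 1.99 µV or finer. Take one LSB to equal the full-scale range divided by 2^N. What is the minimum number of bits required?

21 bits

The full-scale span is 1.6 − (-1.6) = 3.2 V.
Required number of levels: 3.2/1.99 µV = 1.6080e6; smallest N with 2^N ≥ that is 21.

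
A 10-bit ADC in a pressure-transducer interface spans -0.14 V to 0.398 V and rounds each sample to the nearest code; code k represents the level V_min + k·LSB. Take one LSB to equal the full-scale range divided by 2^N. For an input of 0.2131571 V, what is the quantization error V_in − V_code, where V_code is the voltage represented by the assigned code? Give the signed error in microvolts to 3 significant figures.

Range = 0.398 − (-0.14) = 0.538 V. LSB = 0.538 V / 2^10 ≈ 0.5254 mV.
(0.2131571 − (-0.14)) / LSB = 0.3531571 × 1024/0.538 = 672.1801. Nearest integer: k = 672.
V_code = -0.14 + (672/1024) × 0.538 = 0.2130625000 V.
e = 0.2131571 − (0.2130625000) = +94.6 µV.

+94.6 µV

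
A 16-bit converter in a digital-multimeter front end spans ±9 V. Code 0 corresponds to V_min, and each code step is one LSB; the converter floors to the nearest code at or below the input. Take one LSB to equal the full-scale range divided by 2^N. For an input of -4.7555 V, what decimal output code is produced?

15453

Full-scale range = 9 V − (-9 V) = 18 V. LSB = 18 V / 2^16 ≈ 274.7 µV.
(V_in − V_min) × 2^16/range = (-4.7555 − (-9)) × 65536/18 = 15453.753.
Floor → code = 15453.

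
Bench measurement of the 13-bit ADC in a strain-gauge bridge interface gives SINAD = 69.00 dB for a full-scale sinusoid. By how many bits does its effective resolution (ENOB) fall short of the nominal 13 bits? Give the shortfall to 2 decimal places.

Effective bits = (69.00 − 1.76)/6.02 = 11.1694.
Lost resolution: 13 − 11.1694 = 1.8306 bits.

1.83 bits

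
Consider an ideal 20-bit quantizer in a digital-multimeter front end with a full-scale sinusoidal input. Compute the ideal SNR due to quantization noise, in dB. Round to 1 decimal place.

122.2 dB

6.02(20) + 1.76 = 120.40 + 1.76 = 122.16 dB.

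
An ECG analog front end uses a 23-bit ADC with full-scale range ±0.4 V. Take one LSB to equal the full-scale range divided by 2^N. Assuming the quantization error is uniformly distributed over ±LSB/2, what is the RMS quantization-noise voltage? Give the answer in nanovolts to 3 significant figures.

27.5 nV

Span: 0.4 V − (-0.4 V) = 0.8 V.
LSB = 0.8 V / 2^23 = 95.367 nV.
V_rms = LSB/√12 = 95.367 nV / √12 = 27.5 nV.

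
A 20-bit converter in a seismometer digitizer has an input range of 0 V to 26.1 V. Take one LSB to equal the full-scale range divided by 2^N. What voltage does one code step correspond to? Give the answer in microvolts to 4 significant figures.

V_FS = 26.1 V.
There are 2^20 = 1048576 steps.
LSB = 26.1 V / 2^20 = 24.89 µV.

24.89 µV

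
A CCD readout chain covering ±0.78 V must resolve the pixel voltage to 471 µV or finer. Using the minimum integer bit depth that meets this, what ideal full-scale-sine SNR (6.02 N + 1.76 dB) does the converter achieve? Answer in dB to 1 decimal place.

74.0 dB

Span: 0.78 V − (-0.78 V) = 1.56 V.
Levels needed ≥ 1.56/471 µV = 3312. 2^12 = 4096 suffices, so N_min = 12.
Ideal SNR at N = 12: 6.02·12 + 1.76 = 74.0 dB.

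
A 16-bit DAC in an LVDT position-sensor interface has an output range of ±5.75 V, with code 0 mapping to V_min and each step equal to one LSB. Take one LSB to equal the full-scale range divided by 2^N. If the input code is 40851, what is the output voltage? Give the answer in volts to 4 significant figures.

1.418 V

Range = 5.75 − (-5.75) = 11.5 V. LSB = 11.5 V / 2^16.
V_out = -5.75 + 40851 × (11.5/65536) V
      = -5.75 V + 7.16837 V = 1.41837 V.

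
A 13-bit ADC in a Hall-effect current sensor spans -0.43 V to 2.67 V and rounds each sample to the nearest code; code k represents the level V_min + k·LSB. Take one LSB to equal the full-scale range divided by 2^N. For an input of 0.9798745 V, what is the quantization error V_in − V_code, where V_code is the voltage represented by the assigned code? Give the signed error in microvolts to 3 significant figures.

−111 µV

Range = 2.67 − (-0.43) = 3.1 V. LSB = 3.1 V / 2^13 ≈ 378.4 µV.
(0.9798745 − (-0.43)) / LSB = 1.4098745 × 8192/3.1 = 3725.7071. Nearest integer: k = 3726.
V_code = V_min + k × range/2^13 = -0.43 + 3726 × 3.1/8192 = 0.9799853516 V.
V_in − V_code = 0.9798745 − (0.9799853516) = −111 µV.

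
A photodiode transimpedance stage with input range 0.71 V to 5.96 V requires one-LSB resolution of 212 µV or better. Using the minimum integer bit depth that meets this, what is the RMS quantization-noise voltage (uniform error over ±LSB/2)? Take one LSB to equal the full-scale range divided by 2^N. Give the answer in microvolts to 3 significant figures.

Span: 5.96 V − (0.71 V) = 5.25 V.
Need 2^N ≥ 5.25 V / 212 µV = 24760 → N_min = 15.
One LSB is 5.25 V / 32768 = 160.22 µV.
σ_q = LSB/√12 = 160.22 µV/3.4641 = 46.3 µV.

46.3 µV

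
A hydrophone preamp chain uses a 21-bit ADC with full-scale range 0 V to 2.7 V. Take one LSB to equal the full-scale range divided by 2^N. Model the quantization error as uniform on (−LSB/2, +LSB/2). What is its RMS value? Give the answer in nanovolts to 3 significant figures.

372 nV

Span = 2.7 V.
Step size = 2.7/2097152 V = 1.2875 µV.
V_rms = LSB/√12 = 1.2875 µV / √12 = 372 nV.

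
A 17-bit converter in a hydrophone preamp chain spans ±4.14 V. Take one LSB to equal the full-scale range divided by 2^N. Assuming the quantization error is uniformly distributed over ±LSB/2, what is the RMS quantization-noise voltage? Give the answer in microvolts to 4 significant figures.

The full-scale span is 4.14 − (-4.14) = 8.28 V.
LSB = 8.28 V / 2^17 = 63.1714 µV.
σ_q = LSB/√12 = 63.1714 µV/3.4641 = 18.24 µV.

18.24 µV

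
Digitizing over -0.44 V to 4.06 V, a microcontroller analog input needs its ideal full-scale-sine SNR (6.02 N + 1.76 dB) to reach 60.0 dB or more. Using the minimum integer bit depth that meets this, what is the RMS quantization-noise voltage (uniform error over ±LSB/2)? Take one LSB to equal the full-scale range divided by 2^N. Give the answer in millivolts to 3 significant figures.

Span: 4.06 V − (-0.44 V) = 4.5 V.
6.02 N + 1.76 ≥ 60.0 gives N ≥ 9.674, so the minimum integer is 10.
One LSB is 4.5 V / 1024 = 4.3945 mV.
V_rms = LSB/√12 = 1.27 mV.

1.27 mV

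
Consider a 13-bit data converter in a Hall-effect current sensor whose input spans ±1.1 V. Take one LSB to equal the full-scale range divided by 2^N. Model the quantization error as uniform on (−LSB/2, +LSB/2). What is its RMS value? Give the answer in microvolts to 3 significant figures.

77.5 µV

Full-scale range = 1.1 V − (-1.1 V) = 2.2 V.
LSB = 2.2 V ÷ 2^13 = 2.2/8192 V = 268.55 µV.
For a uniform distribution on [−LSB/2, +LSB/2], V_rms = LSB/√12 = 268.55 µV/3.4641 = 77.5 µV.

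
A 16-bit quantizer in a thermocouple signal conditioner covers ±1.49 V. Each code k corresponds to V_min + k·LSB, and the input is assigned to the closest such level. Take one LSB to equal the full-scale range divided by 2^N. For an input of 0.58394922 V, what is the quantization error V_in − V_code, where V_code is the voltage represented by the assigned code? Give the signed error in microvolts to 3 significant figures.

Span: 1.49 V − (-1.49 V) = 2.98 V. LSB = 2.98 V / 2^16 ≈ 45.47 µV.
(V_in − V_min)/LSB = (0.58394922 − (-1.49)) × 65536/2.98 = 45610.1799 → nearest code k = 45610.
V_code = V_min + k × range/2^16 = -1.49 + 45610 × 2.98/65536 = 0.58394104004 V.
Error = V_in − V_code = 0.58394922 − (0.58394104004) = +8.18 µV.

+8.18 µV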